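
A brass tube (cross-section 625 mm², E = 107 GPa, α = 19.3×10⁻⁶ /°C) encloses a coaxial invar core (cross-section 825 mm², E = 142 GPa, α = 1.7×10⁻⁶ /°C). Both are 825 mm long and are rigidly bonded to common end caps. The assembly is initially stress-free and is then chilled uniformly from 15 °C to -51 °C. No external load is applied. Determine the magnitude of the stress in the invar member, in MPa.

Equilibrium of a rigid end plate with no external load gives equal and opposite internal forces ±P in the two members. Since α_{brass} > α_{invar}, cooling drives the brass into tension and the invar into compression.
Setting the final lengths equal and cancelling L: (α₁ − α₂)ΔT = P/(A₁E₁) + P/(A₂E₂).
|α₁ − α₂|·ΔT = 17.6×10⁻⁶ × 66 = 0.001162.
1/(A₁E₁) + 1/(A₂E₂) = 1/(625×107×10³) + 1/(825×142×10³) = 2.349×10⁻⁸ N⁻¹.
So P = 0.001162 / 2.349×10⁻⁸ = 49.45 kN.
σ_{invar} = P/A₂ = 49450/825 = 59.94 MPa, compressive.

σ ≈ 59.9 MPa (compressive)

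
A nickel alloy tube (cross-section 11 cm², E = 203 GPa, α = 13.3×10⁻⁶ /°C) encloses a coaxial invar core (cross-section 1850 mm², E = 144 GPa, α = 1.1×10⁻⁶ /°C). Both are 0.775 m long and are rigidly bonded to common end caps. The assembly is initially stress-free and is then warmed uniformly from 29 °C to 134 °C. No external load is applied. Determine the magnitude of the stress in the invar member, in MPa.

σ ≈ 84.1 MPa (tensile)

Both members must finish at the same length. With the larger α, the nickel alloy tends to over-expand; the plates restrain it, putting the nickel alloy in compression and the invar in tension. With no external load the two internal forces are equal and opposite, magnitude P.
Setting the final lengths equal and cancelling L: (α₁ − α₂)ΔT = P/(A₁E₁) + P/(A₂E₂).
|α₁ − α₂|·ΔT = 12.2×10⁻⁶ × 105 = 0.001281.
1/(A₁E₁) + 1/(A₂E₂) = 1/(1100×203×10³) + 1/(1850×144×10³) = 8.232×10⁻⁹ N⁻¹.
P = 0.001281 / 8.232×10⁻⁹ = 155600 N = 155.6 kN.
σ_{invar} = P/A₂ = 155600/1850 = 84.11 MPa, tensile.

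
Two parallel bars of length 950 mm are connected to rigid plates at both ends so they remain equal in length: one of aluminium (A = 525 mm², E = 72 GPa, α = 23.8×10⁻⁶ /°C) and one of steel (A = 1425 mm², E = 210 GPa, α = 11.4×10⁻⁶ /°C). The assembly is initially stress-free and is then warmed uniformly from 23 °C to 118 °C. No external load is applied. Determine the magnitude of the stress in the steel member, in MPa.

σ ≈ 27.7 MPa (tensile)

Both members must finish at the same length. With the larger α, the aluminium tends to over-expand; the plates restrain it, putting the aluminium in compression and the steel in tension. With no external load the two internal forces are equal and opposite, magnitude P.
Setting the final lengths equal and cancelling L: (α₁ − α₂)ΔT = P/(A₁E₁) + P/(A₂E₂).
|α₁ − α₂|·ΔT = 12.4×10⁻⁶ × 95 = 0.001178.
1/(A₁E₁) + 1/(A₂E₂) = 1/(525×72×10³) + 1/(1425×210×10³) = 2.98×10⁻⁸ N⁻¹.
P = 0.001178 / 2.98×10⁻⁸ = 39530 N = 39.53 kN.
σ_{steel} = P/A₂ = 39530/1425 = 27.74 MPa, tensile.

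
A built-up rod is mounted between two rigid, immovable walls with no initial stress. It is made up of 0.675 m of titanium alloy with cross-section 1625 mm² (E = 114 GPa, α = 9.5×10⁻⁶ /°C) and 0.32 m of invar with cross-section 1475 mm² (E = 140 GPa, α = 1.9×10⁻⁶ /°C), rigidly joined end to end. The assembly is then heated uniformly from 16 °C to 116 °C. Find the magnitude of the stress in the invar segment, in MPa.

With the walls removed the bar would change length by δ_free = Σ αᵢΔT Lᵢ = 9.5×10⁻⁶×100×675 + 1.9×10⁻⁶×100×320 = 0.702 mm.
The rigid supports impose zero overall length change; the single axial force P common to all segments must satisfy P Σ Lᵢ/(AᵢEᵢ) = δ_free.
Σ Lᵢ/(AᵢEᵢ) = 675/(1625×114×10³) + 320/(1475×140×10³) = 5.193×10⁻⁶ mm/N.
P = 0.702 / 5.193×10⁻⁶ = 135200 N = 135.2 kN, compressive.
σ_{invar} = P / A = 135200 / 1475 = 91.65 MPa.

σ ≈ 91.6 MPa (compressive)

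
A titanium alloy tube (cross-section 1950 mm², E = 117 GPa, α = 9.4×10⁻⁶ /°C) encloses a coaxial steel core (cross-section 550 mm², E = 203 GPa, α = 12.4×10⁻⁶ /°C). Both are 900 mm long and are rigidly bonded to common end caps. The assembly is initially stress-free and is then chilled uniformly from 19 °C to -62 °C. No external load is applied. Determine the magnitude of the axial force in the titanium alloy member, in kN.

The steel has the larger α, so on cooling it would change length more than the titanium alloy if both were free. The rigid plates force a common final length, so the steel is put into tension and the titanium alloy into compression, with equal and opposite forces P (no external load).
Compatibility of the two members (thermal + elastic change equal): (α₁ − α₂)ΔT = P·[1/(A₁E₁) + 1/(A₂E₂)].
|α₁ − α₂|·ΔT = 3×10⁻⁶ × 81 = 0.000243.
1/(A₁E₁) + 1/(A₂E₂) = 1/(1950×117×10³) + 1/(550×203×10³) = 1.334×10⁻⁸ N⁻¹.
So P = 0.000243 / 1.334×10⁻⁸ = 18.22 kN.

P ≈ 18.2 kN (compressive in the titanium alloy)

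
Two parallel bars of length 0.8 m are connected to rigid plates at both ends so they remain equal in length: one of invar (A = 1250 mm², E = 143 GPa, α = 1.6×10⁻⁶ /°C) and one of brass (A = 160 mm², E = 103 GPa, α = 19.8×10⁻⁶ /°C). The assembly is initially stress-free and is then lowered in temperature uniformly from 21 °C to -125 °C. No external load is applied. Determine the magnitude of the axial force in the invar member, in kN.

Equilibrium of a rigid end plate with no external load gives equal and opposite internal forces ±P in the two members. Since α_{brass} > α_{invar}, cooling drives the brass into tension and the invar into compression.
Equating the net (thermal + elastic) strains gives |α₁ − α₂|·ΔT = P·[1/(A₁E₁) + 1/(A₂E₂)].
|α₁ − α₂|·ΔT = 18.2×10⁻⁶ × 146 = 0.002657.
1/(A₁E₁) + 1/(A₂E₂) = 1/(1250×143×10³) + 1/(160×103×10³) = 6.627×10⁻⁸ N⁻¹.
So P = 0.002657 / 6.627×10⁻⁸ = 40.09 kN.

P ≈ 40.1 kN (compressive in the invar)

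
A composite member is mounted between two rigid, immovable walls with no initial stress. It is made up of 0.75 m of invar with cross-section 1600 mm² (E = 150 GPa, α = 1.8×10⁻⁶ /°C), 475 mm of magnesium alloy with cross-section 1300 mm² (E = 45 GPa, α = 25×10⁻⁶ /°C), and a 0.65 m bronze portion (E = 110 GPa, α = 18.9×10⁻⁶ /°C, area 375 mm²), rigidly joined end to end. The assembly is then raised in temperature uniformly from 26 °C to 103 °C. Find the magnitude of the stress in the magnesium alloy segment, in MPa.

If the supports were absent, the total length change would be Σ αᵢΔT Lᵢ = 1.8×10⁻⁶×77×750 + 25×10⁻⁶×77×475 + 18.9×10⁻⁶×77×650 = 1.964 mm.
The rigid supports impose zero overall length change; the single axial force P common to all segments must satisfy P Σ Lᵢ/(AᵢEᵢ) = δ_free.
The series flexibility is Σ Lᵢ/(AᵢEᵢ) = 750/(1600×150×10³) + 475/(1300×45×10³) + 650/(375×110×10³) = 2.7×10⁻⁵ mm/N.
P = 1.964 / 2.7×10⁻⁵ = 72740 N = 72.74 kN, compressive.
σ_{magnesium alloy} = P / A = 72740 / 1300 = 55.96 MPa.

σ ≈ 56 MPa (compressive)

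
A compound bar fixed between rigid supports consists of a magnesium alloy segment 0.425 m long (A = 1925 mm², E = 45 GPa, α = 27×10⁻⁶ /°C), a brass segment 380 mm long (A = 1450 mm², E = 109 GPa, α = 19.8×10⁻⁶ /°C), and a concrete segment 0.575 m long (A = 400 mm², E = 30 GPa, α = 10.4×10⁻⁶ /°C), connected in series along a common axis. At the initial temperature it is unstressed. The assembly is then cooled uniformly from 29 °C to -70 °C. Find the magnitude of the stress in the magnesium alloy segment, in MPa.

Free thermal contraction of the whole bar: Σ αᵢΔT Lᵢ = 27×10⁻⁶×99×425 + 19.8×10⁻⁶×99×380 + 10.4×10⁻⁶×99×575 = 2.473 mm.
The rigid supports impose zero overall length change; the single axial force P common to all segments must satisfy P Σ Lᵢ/(AᵢEᵢ) = δ_free.
Σ Lᵢ/(AᵢEᵢ) = 425/(1925×45×10³) + 380/(1450×109×10³) + 575/(400×30×10³) = 5.523×10⁻⁵ mm/N.
P = 2.473 / 5.523×10⁻⁵ = 44780 N = 44.78 kN, tensile.
σ_{magnesium alloy} = P / A = 44780 / 1925 = 23.26 MPa.

σ ≈ 23.3 MPa (tensile)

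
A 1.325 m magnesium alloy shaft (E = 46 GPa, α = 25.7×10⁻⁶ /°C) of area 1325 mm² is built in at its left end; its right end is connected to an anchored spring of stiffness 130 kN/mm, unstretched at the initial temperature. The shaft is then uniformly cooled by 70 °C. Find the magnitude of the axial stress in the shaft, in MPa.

σ ≈ 61.1 MPa (tensile)

Free thermal contraction: δ_free = αΔT L = 25.7×10⁻⁶ × 70 × 1325 = 2.384 mm.
Let P be the tensile force in the spring. The shaft extends elastically by PL/(AE) and the spring stretches by P/k; together these equal δ_free.
P [ L/(AE) + 1/k ] = δ_free → P [ 1325/(1325×46×10³) + 1/(130×10³) ] = 2.384.
P = 2.384 / 2.943×10⁻⁵ = 80990 N.
σ = P/A = 80990/1325 = 61.13 MPa.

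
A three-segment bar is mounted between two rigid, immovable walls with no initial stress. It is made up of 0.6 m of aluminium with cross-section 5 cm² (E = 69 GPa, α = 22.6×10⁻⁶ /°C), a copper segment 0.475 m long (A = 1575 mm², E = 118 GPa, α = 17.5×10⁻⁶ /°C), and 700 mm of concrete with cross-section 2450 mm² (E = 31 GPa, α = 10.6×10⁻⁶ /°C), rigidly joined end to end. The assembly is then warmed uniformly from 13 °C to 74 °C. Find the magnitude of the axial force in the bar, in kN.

With the walls removed the bar would change length by δ_free = Σ αᵢΔT Lᵢ = 22.6×10⁻⁶×61×600 + 17.5×10⁻⁶×61×475 + 10.6×10⁻⁶×61×700 = 1.787 mm.
The walls prevent any net length change, so an axial force P (same in every segment) develops. Compatibility: P · Σ Lᵢ/(AᵢEᵢ) = δ_free.
The series flexibility is Σ Lᵢ/(AᵢEᵢ) = 600/(500×69×10³) + 475/(1575×118×10³) + 700/(2450×31×10³) = 2.916×10⁻⁵ mm/N.
P = 1.787 / 2.916×10⁻⁵ = 61270 N = 61.27 kN, compressive.

P ≈ 61.3 kN (compressive)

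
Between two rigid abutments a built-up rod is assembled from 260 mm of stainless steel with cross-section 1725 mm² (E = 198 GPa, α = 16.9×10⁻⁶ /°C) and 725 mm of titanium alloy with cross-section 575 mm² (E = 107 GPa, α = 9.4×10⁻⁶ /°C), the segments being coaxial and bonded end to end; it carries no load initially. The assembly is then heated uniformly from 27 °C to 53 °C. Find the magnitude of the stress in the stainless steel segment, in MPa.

Free thermal expansion of the whole bar: Σ αᵢΔT Lᵢ = 16.9×10⁻⁶×26×260 + 9.4×10⁻⁶×26×725 = 0.2914 mm.
Since the ends are fixed, an axial force P builds up, equal in every segment, with P · Σ Lᵢ/(AᵢEᵢ) = δ_free.
Σ Lᵢ/(AᵢEᵢ) = 260/(1725×198×10³) + 725/(575×107×10³) = 1.255×10⁻⁵ mm/N.
So P = 0.2914 / 1.255×10⁻⁵ = 23.23 kN, compressive.
σ_{stainless steel} = P / A = 23230 / 1725 = 13.47 MPa.

σ ≈ 13.5 MPa (compressive)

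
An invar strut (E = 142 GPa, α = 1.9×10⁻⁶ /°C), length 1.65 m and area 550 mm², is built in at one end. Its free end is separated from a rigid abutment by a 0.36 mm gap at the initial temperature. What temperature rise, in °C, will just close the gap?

ΔT ≈ 115 °C

Contact occurs when the free expansion equals the gap: αΔT L = 0.36 mm.
ΔT = 0.36 / (1.9×10⁻⁶ × 1650) = 114.8 °C.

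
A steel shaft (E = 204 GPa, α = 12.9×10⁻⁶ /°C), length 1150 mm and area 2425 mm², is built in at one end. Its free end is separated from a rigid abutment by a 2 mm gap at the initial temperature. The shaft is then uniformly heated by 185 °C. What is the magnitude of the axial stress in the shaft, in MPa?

σ ≈ 132 MPa (compressive)

Free thermal elongation = αΔT L = 12.9×10⁻⁶ × 185 × 1150 = 2.744 mm.
After closing the 2 mm clearance, 2.744 − 2 = 0.7445 mm of expansion remains to be suppressed by the wall.
So σ = E(δ_free − g)/L = 204×10³ × 0.7445/1150 = 132.1 MPa.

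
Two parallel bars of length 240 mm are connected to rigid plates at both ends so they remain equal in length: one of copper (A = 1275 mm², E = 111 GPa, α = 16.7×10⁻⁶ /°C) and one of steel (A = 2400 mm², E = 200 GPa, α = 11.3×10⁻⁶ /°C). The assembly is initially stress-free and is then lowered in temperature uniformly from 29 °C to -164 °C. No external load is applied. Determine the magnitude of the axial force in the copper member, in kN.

Equilibrium of a rigid end plate with no external load gives equal and opposite internal forces ±P in the two members. Since α_{copper} > α_{steel}, cooling drives the copper into tension and the steel into compression.
Setting the final lengths equal and cancelling L: (α₁ − α₂)ΔT = P/(A₁E₁) + P/(A₂E₂).
|α₁ − α₂|·ΔT = 5.4×10⁻⁶ × 193 = 0.001042.
1/(A₁E₁) + 1/(A₂E₂) = 1/(1275×111×10³) + 1/(2400×200×10³) = 9.149×10⁻⁹ N⁻¹.
So P = 0.001042 / 9.149×10⁻⁹ = 113.9 kN.

P ≈ 114 kN (tensile in the copper)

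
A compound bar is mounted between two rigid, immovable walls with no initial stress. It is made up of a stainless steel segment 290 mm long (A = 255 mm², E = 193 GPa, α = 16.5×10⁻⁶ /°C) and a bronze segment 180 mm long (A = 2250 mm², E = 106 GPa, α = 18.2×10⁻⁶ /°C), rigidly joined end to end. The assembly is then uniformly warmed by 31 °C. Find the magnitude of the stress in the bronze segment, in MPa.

If the supports were absent, the total length change would be Σ αᵢΔT Lᵢ = 16.5×10⁻⁶×31×290 + 18.2×10⁻⁶×31×180 = 0.2499 mm.
The rigid supports impose zero overall length change; the single axial force P common to all segments must satisfy P Σ Lᵢ/(AᵢEᵢ) = δ_free.
The series flexibility is Σ Lᵢ/(AᵢEᵢ) = 290/(255×193×10³) + 180/(2250×106×10³) = 6.647×10⁻⁶ mm/N.
So P = 0.2499 / 6.647×10⁻⁶ = 37.59 kN, compressive.
σ_{bronze} = P / A = 37590 / 2250 = 16.71 MPa.

σ ≈ 16.7 MPa (compressive)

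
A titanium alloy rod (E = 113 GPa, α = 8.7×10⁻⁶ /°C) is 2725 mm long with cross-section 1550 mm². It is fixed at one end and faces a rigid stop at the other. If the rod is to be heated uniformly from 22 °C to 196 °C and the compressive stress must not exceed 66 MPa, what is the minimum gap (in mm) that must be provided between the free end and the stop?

Free expansion if unrestrained: δ_free = αΔT L = 8.7×10⁻⁶ × 174 × 2725 = 4.125 mm.
At the allowable stress the elastic shortening the wall may impose is σL/E = 66 × 2725 / (113×10³) = 1.592 mm.
The gap must absorb the remainder: g_min = 4.125 − 1.592 = 2.534 mm.

g ≈ 2.53 mm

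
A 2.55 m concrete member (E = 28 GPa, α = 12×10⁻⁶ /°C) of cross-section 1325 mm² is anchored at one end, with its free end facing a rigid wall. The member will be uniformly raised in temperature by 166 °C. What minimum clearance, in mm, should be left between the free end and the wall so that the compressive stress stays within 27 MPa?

g ≈ 2.62 mm

With no wall the member would lengthen by αΔT L = 12×10⁻⁶ × 166 × 2550 = 5.08 mm.
At the allowable stress the elastic shortening the wall may impose is σL/E = 27 × 2550 / (28×10³) = 2.459 mm.
So the gap has to take up the difference, g_min = δ_free − σL/E = 5.08 − 2.459 = 2.621 mm.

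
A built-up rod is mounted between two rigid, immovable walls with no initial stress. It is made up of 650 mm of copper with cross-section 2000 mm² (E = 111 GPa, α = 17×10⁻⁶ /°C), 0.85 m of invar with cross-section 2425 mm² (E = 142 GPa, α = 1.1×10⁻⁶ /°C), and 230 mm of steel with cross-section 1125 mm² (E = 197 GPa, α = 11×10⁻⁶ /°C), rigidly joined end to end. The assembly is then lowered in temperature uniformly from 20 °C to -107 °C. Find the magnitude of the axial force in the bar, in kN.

P ≈ 287 kN (tensile)

With the walls removed the bar would change length by δ_free = Σ αᵢΔT Lᵢ = 17×10⁻⁶×127×650 + 1.1×10⁻⁶×127×850 + 11×10⁻⁶×127×230 = 1.843 mm.
The rigid supports impose zero overall length change; the single axial force P common to all segments must satisfy P Σ Lᵢ/(AᵢEᵢ) = δ_free.
The series flexibility is Σ Lᵢ/(AᵢEᵢ) = 650/(2000×111×10³) + 850/(2425×142×10³) + 230/(1125×197×10³) = 6.434×10⁻⁶ mm/N.
P = 1.843 / 6.434×10⁻⁶ = 286500 N = 286.5 kN, tensile.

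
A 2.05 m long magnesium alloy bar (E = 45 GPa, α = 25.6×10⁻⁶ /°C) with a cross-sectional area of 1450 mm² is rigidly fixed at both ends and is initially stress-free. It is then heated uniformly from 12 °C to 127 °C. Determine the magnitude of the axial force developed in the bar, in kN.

P ≈ 192 kN (compressive)

Full restraint means ε = 0, so the stress is σ = EαΔT = 45×10³ × 25.6×10⁻⁶ × 115 = 132.5 MPa.
Axial force P = σA = 132.5 × 1450 = 192100 N = 192.1 kN, compressive.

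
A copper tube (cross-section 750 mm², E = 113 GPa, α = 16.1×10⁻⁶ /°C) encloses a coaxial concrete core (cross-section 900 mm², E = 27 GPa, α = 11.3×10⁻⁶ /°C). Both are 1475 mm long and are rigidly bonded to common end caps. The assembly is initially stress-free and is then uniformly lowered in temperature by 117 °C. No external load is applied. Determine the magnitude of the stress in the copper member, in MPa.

The copper has the larger α, so on cooling it would change length more than the concrete if both were free. The rigid plates force a common final length, so the copper is put into tension and the concrete into compression, with equal and opposite forces P (no external load).
Compatibility of the two members (thermal + elastic change equal): (α₁ − α₂)ΔT = P·[1/(A₁E₁) + 1/(A₂E₂)].
|α₁ − α₂|·ΔT = 4.8×10⁻⁶ × 117 = 0.0005616.
1/(A₁E₁) + 1/(A₂E₂) = 1/(750×113×10³) + 1/(900×27×10³) = 5.295×10⁻⁸ N⁻¹.
P = 0.0005616 / 5.295×10⁻⁸ = 10610 N = 10.61 kN.
σ_{copper} = P/A₁ = 10610/750 = 14.14 MPa, tensile.

σ ≈ 14.1 MPa (tensile)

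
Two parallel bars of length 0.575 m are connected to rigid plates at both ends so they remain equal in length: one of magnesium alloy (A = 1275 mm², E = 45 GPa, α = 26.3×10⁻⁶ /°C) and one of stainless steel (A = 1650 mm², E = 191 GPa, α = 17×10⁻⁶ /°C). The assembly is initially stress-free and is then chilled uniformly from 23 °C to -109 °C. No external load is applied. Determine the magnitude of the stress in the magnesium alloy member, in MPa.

The magnesium alloy has the larger α, so on cooling it would change length more than the stainless steel if both were free. The rigid plates force a common final length, so the magnesium alloy is put into tension and the stainless steel into compression, with equal and opposite forces P (no external load).
Compatibility of the two members (thermal + elastic change equal): (α₁ − α₂)ΔT = P·[1/(A₁E₁) + 1/(A₂E₂)].
|α₁ − α₂|·ΔT = 9.3×10⁻⁶ × 132 = 0.001228.
1/(A₁E₁) + 1/(A₂E₂) = 1/(1275×45×10³) + 1/(1650×191×10³) = 2.06×10⁻⁸ N⁻¹.
So P = 0.001228 / 2.06×10⁻⁸ = 59.59 kN.
σ_{magnesium alloy} = P/A₁ = 59590/1275 = 46.73 MPa, tensile.

σ ≈ 46.7 MPa (tensile)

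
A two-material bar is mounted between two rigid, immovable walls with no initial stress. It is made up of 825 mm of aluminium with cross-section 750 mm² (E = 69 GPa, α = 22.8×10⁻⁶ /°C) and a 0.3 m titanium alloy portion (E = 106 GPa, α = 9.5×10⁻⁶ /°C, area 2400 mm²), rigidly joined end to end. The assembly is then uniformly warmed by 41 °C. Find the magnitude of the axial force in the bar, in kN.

With the walls removed the bar would change length by δ_free = Σ αᵢΔT Lᵢ = 22.8×10⁻⁶×41×825 + 9.5×10⁻⁶×41×300 = 0.8881 mm.
Since the ends are fixed, an axial force P builds up, equal in every segment, with P · Σ Lᵢ/(AᵢEᵢ) = δ_free.
The series flexibility is Σ Lᵢ/(AᵢEᵢ) = 825/(750×69×10³) + 300/(2400×106×10³) = 1.712×10⁻⁵ mm/N.
P = 0.8881 / 1.712×10⁻⁵ = 51870 N = 51.87 kN, compressive.

P ≈ 51.9 kN (compressive)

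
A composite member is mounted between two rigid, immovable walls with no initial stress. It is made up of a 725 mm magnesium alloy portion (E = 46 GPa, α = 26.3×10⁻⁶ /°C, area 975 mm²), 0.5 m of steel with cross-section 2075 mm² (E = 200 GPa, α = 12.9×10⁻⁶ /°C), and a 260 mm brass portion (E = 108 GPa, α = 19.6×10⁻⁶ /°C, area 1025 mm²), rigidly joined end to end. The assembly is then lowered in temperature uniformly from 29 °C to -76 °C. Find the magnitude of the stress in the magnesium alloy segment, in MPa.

σ ≈ 167 MPa (tensile)

If the supports were absent, the total length change would be Σ αᵢΔT Lᵢ = 26.3×10⁻⁶×105×725 + 12.9×10⁻⁶×105×500 + 19.6×10⁻⁶×105×260 = 3.214 mm.
The rigid supports impose zero overall length change; the single axial force P common to all segments must satisfy P Σ Lᵢ/(AᵢEᵢ) = δ_free.
The series flexibility is Σ Lᵢ/(AᵢEᵢ) = 725/(975×46×10³) + 500/(2075×200×10³) + 260/(1025×108×10³) = 1.972×10⁻⁵ mm/N.
So P = 3.214 / 1.972×10⁻⁵ = 163 kN, tensile.
σ_{magnesium alloy} = P / A = 163000 / 975 = 167.2 MPa.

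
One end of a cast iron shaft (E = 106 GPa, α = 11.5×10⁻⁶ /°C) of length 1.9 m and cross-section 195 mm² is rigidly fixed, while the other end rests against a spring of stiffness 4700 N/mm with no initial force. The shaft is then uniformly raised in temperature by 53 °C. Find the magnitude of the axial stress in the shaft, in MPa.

σ ≈ 19.5 MPa (compressive)

If the spring were absent the shaft would lengthen by αΔT L = 11.5×10⁻⁶ × 53 × 1900 = 1.158 mm.
Let P be the compressive force at the spring. The shaft shortens elastically by PL/(AE) and the spring compresses by P/k; together these equal δ_free.
P [ L/(AE) + 1/k ] = δ_free → P [ 1900/(195×106×10³) + 1/(4700) ] = 1.158.
P = 1.158 / 0.0003047 = 3801 N.
σ = P/A = 3801/195 = 19.49 MPa.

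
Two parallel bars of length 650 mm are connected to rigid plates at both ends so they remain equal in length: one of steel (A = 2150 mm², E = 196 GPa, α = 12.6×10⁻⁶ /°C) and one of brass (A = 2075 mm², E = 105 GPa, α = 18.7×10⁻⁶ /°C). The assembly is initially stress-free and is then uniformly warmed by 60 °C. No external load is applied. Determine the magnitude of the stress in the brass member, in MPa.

Equilibrium of a rigid end plate with no external load gives equal and opposite internal forces ±P in the two members. Since α_{brass} > α_{steel}, heating drives the brass into compression and the steel into tension.
Equating the net (thermal + elastic) strains gives |α₁ − α₂|·ΔT = P·[1/(A₁E₁) + 1/(A₂E₂)].
|α₁ − α₂|·ΔT = 6.1×10⁻⁶ × 60 = 0.000366.
1/(A₁E₁) + 1/(A₂E₂) = 1/(2150×196×10³) + 1/(2075×105×10³) = 6.963×10⁻⁹ N⁻¹.
So P = 0.000366 / 6.963×10⁻⁹ = 52.56 kN.
σ_{brass} = P/A₂ = 52560/2075 = 25.33 MPa, compressive.

σ ≈ 25.3 MPa (compressive)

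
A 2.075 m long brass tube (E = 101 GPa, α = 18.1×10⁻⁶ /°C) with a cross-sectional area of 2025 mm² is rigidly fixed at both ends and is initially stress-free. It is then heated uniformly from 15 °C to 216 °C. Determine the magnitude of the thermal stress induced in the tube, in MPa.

σ ≈ 367 MPa (compressive)

With length fixed, the mechanical strain must cancel the thermal strain αΔT = 18.1×10⁻⁶ × 201 = 3638.1×10⁻⁶.
Hence σ = E·αΔT = 101×10³ × 3638.1×10⁻⁶ = 367.4 MPa, compressive.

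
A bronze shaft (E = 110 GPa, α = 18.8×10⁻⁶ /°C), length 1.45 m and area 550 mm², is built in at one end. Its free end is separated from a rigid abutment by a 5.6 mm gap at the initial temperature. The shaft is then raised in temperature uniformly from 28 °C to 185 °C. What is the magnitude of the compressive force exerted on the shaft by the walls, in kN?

If the wall were absent the shaft would grow by αΔT L = 18.8×10⁻⁶ × 157 × 1450 = 4.28 mm.
This is smaller than the 5.6 mm clearance, so the shaft expands freely without reaching the stop — the stress is zero.

P ≈ 0 kN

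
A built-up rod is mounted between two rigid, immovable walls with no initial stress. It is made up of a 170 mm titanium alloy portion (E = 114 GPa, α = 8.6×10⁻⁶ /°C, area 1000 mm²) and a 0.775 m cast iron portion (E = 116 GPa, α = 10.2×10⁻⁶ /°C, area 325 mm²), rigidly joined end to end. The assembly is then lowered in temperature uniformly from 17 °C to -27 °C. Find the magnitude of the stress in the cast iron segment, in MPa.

σ ≈ 57.5 MPa (tensile)

Free thermal contraction of the whole bar: Σ αᵢΔT Lᵢ = 8.6×10⁻⁶×44×170 + 10.2×10⁻⁶×44×775 = 0.4121 mm.
The rigid supports impose zero overall length change; the single axial force P common to all segments must satisfy P Σ Lᵢ/(AᵢEᵢ) = δ_free.
The series flexibility is Σ Lᵢ/(AᵢEᵢ) = 170/(1000×114×10³) + 775/(325×116×10³) = 2.205×10⁻⁵ mm/N.
P = 0.4121 / 2.205×10⁻⁵ = 18690 N = 18.69 kN, tensile.
σ_{cast iron} = P / A = 18690 / 325 = 57.52 MPa.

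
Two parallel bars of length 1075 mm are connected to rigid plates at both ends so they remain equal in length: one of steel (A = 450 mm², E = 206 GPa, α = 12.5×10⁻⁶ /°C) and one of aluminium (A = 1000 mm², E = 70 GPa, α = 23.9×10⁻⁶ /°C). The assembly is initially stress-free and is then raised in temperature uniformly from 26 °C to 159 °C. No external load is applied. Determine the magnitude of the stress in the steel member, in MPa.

The aluminium has the larger α, so on heating it would change length more than the steel if both were free. The rigid plates force a common final length, so the aluminium is put into compression and the steel into tension, with equal and opposite forces P (no external load).
Equating the net (thermal + elastic) strains gives |α₁ − α₂|·ΔT = P·[1/(A₁E₁) + 1/(A₂E₂)].
|α₁ − α₂|·ΔT = 11.4×10⁻⁶ × 133 = 0.001516.
1/(A₁E₁) + 1/(A₂E₂) = 1/(450×206×10³) + 1/(1000×70×10³) = 2.507×10⁻⁸ N⁻¹.
P = 0.001516 / 2.507×10⁻⁸ = 60470 N = 60.47 kN.
σ_{steel} = P/A₁ = 60470/450 = 134.4 MPa, tensile.

σ ≈ 134 MPa (tensile)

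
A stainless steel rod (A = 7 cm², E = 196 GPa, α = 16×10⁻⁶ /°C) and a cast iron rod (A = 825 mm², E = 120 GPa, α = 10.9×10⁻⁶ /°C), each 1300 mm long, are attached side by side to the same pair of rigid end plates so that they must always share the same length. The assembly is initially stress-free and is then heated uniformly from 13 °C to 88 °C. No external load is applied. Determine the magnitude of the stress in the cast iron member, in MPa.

σ ≈ 26.7 MPa (tensile)

Both members must finish at the same length. With the larger α, the stainless steel tends to over-expand; the plates restrain it, putting the stainless steel in compression and the cast iron in tension. With no external load the two internal forces are equal and opposite, magnitude P.
Setting the final lengths equal and cancelling L: (α₁ − α₂)ΔT = P/(A₁E₁) + P/(A₂E₂).
|α₁ − α₂|·ΔT = 5.1×10⁻⁶ × 75 = 0.0003825.
1/(A₁E₁) + 1/(A₂E₂) = 1/(700×196×10³) + 1/(825×120×10³) = 1.739×10⁻⁸ N⁻¹.
So P = 0.0003825 / 1.739×10⁻⁸ = 22 kN.
σ_{cast iron} = P/A₂ = 22000/825 = 26.66 MPa, tensile.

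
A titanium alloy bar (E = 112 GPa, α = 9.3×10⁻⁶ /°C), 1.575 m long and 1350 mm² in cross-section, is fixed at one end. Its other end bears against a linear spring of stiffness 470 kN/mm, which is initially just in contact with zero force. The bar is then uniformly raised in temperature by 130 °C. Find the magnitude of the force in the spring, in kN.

Free thermal expansion: δ_free = αΔT L = 9.3×10⁻⁶ × 130 × 1575 = 1.904 mm.
With a force P in the spring, the elastic change of the bar is PL/(AE) and that of the spring is P/k; compatibility requires their sum to equal δ_free.
P [ L/(AE) + 1/k ] = δ_free → P [ 1575/(1350×112×10³) + 1/(470×10³) ] = 1.904.
P = 1.904 / 1.254×10⁻⁵ = 151800 N.

P ≈ 152 kN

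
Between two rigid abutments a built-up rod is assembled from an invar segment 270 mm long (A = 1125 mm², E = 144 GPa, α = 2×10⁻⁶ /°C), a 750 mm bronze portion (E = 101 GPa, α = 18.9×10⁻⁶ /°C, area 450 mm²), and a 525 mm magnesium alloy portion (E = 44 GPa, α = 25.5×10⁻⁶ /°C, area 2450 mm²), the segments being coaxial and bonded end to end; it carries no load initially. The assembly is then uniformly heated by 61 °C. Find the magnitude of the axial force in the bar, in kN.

P ≈ 74.4 kN (compressive)

Free thermal expansion of the whole bar: Σ αᵢΔT Lᵢ = 2×10⁻⁶×61×270 + 18.9×10⁻⁶×61×750 + 25.5×10⁻⁶×61×525 = 1.714 mm.
Since the ends are fixed, an axial force P builds up, equal in every segment, with P · Σ Lᵢ/(AᵢEᵢ) = δ_free.
Σ Lᵢ/(AᵢEᵢ) = 270/(1125×144×10³) + 750/(450×101×10³) + 525/(2450×44×10³) = 2.304×10⁻⁵ mm/N.
So P = 1.714 / 2.304×10⁻⁵ = 74.41 kN, compressive.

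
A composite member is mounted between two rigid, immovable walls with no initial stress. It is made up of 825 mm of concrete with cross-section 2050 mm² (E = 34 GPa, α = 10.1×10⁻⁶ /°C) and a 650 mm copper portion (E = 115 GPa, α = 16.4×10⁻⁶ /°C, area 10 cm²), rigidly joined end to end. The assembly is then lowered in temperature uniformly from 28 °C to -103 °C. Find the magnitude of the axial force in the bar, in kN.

P ≈ 142 kN (tensile)

If the supports were absent, the total length change would be Σ αᵢΔT Lᵢ = 10.1×10⁻⁶×131×825 + 16.4×10⁻⁶×131×650 = 2.488 mm.
Since the ends are fixed, an axial force P builds up, equal in every segment, with P · Σ Lᵢ/(AᵢEᵢ) = δ_free.
Σ Lᵢ/(AᵢEᵢ) = 825/(2050×34×10³) + 650/(1000×115×10³) = 1.749×10⁻⁵ mm/N.
Hence P = δ_free / Σ(L/AE) = 2.488/1.749×10⁻⁵ = 142.3 kN (tensile).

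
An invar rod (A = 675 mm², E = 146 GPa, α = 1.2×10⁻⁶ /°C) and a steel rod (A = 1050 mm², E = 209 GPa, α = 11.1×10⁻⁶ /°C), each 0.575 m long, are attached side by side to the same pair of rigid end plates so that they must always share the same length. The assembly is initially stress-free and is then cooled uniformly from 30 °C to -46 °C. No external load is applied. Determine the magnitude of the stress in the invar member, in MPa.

σ ≈ 75.8 MPa (compressive)

The steel has the larger α, so on cooling it would change length more than the invar if both were free. The rigid plates force a common final length, so the steel is put into tension and the invar into compression, with equal and opposite forces P (no external load).
Equating the net (thermal + elastic) strains gives |α₁ − α₂|·ΔT = P·[1/(A₁E₁) + 1/(A₂E₂)].
|α₁ − α₂|·ΔT = 9.9×10⁻⁶ × 76 = 0.0007524.
1/(A₁E₁) + 1/(A₂E₂) = 1/(675×146×10³) + 1/(1050×209×10³) = 1.47×10⁻⁸ N⁻¹.
So P = 0.0007524 / 1.47×10⁻⁸ = 51.17 kN.
σ_{invar} = P/A₁ = 51170/675 = 75.81 MPa, compressive.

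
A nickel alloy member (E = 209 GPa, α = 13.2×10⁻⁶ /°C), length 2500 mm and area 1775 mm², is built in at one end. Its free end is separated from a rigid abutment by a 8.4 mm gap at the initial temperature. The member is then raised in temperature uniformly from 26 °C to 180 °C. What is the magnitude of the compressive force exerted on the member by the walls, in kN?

Unrestrained expansion: δ_free = αΔT L = 13.2×10⁻⁶ × 154 × 2500 = 5.082 mm.
Since δ_free = 5.08 mm is less than the 8.4 mm gap, the member never touches the wall. No axial force develops.

P ≈ 0 kN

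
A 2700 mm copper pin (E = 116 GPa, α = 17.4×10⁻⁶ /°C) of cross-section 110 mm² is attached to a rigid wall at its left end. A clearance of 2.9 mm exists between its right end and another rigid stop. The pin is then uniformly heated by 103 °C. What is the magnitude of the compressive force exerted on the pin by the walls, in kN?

Unrestrained expansion: δ_free = αΔT L = 17.4×10⁻⁶ × 103 × 2700 = 4.839 mm.
After closing the 2.9 mm clearance, 4.839 − 2.9 = 1.939 mm of expansion remains to be suppressed by the wall.
Compatibility: PL/(AE) = 1.939 mm, so σ = P/A = E × (1.939/2700) = 83.3 MPa.
Force on the wall = σA = 83.3 × 110 mm² = 9.163 kN.

P ≈ 9.16 kN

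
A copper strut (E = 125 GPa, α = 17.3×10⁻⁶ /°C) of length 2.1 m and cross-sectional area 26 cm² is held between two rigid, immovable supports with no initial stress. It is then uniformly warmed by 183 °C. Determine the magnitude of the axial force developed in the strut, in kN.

P ≈ 1030 kN (compressive)

With zero net strain, σ = E·αΔT = 125 GPa × 17.3×10⁻⁶ × 183 = 395.7 MPa.
Then P = σA = 395.7 × 2600 mm² = 1029 kN, compressive.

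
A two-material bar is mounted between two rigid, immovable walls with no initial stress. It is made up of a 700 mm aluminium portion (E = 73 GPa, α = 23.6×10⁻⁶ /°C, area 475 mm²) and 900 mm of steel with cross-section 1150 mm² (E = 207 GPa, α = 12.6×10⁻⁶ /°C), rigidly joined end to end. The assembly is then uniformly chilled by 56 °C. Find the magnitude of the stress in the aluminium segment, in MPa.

If the supports were absent, the total length change would be Σ αᵢΔT Lᵢ = 23.6×10⁻⁶×56×700 + 12.6×10⁻⁶×56×900 = 1.56 mm.
The rigid supports impose zero overall length change; the single axial force P common to all segments must satisfy P Σ Lᵢ/(AᵢEᵢ) = δ_free.
The series flexibility is Σ Lᵢ/(AᵢEᵢ) = 700/(475×73×10³) + 900/(1150×207×10³) = 2.397×10⁻⁵ mm/N.
So P = 1.56 / 2.397×10⁻⁵ = 65.09 kN, tensile.
σ_{aluminium} = P / A = 65090 / 475 = 137 MPa.

σ ≈ 137 MPa (tensile)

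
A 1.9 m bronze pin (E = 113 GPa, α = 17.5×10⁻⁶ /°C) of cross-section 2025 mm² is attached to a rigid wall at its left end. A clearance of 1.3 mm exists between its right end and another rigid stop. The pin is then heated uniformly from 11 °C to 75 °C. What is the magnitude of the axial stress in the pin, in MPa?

σ ≈ 49.2 MPa (compressive)

If the wall were absent the pin would grow by αΔT L = 17.5×10⁻⁶ × 64 × 1900 = 2.128 mm.
The gap closes (δ_free > 1.3 mm) and the wall then resists a further 2.128 − 1.3 = 0.828 mm of expansion.
That suppressed elongation corresponds to σ = E·Δ/L = 113×10³ × 0.828/1900 = 49.24 MPa.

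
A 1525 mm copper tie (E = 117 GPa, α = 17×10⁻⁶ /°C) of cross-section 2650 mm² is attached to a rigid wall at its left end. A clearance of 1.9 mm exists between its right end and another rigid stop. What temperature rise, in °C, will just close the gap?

ΔT ≈ 73.3 °C

The gap closes when αΔT L = 1.9 mm, since the tie is still unstressed at that instant.
ΔT = 1.9 / (17×10⁻⁶ × 1525) = 73.29 °C.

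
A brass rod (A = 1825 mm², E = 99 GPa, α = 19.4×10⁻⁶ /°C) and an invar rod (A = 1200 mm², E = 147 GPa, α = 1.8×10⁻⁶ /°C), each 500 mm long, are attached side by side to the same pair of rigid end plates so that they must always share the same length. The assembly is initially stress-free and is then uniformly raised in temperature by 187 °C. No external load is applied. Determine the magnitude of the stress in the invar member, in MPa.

Equilibrium of a rigid end plate with no external load gives equal and opposite internal forces ±P in the two members. Since α_{brass} > α_{invar}, heating drives the brass into compression and the invar into tension.
Setting the final lengths equal and cancelling L: (α₁ − α₂)ΔT = P/(A₁E₁) + P/(A₂E₂).
|α₁ − α₂|·ΔT = 17.6×10⁻⁶ × 187 = 0.003291.
1/(A₁E₁) + 1/(A₂E₂) = 1/(1825×99×10³) + 1/(1200×147×10³) = 1.12×10⁻⁸ N⁻¹.
So P = 0.003291 / 1.12×10⁻⁸ = 293.8 kN.
σ_{invar} = P/A₂ = 293800/1200 = 244.8 MPa, tensile.

σ ≈ 245 MPa (tensile)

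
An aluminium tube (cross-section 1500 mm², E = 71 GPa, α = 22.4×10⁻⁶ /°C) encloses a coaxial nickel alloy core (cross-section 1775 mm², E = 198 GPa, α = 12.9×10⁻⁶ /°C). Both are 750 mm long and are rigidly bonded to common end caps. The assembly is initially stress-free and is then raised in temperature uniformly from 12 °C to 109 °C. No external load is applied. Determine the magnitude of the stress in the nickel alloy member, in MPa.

Equilibrium of a rigid end plate with no external load gives equal and opposite internal forces ±P in the two members. Since α_{aluminium} > α_{nickel alloy}, heating drives the aluminium into compression and the nickel alloy into tension.
Compatibility of the two members (thermal + elastic change equal): (α₁ − α₂)ΔT = P·[1/(A₁E₁) + 1/(A₂E₂)].
|α₁ − α₂|·ΔT = 9.5×10⁻⁶ × 97 = 0.0009215.
1/(A₁E₁) + 1/(A₂E₂) = 1/(1500×71×10³) + 1/(1775×198×10³) = 1.224×10⁻⁸ N⁻¹.
P = 0.0009215 / 1.224×10⁻⁸ = 75320 N = 75.32 kN.
σ_{nickel alloy} = P/A₂ = 75320/1775 = 42.43 MPa, tensile.

σ ≈ 42.4 MPa (tensile)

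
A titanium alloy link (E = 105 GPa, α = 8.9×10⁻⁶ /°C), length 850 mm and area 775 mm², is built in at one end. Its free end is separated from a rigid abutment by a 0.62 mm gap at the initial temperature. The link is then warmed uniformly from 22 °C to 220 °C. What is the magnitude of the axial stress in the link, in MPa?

If the wall were absent the link would grow by αΔT L = 8.9×10⁻⁶ × 198 × 850 = 1.498 mm.
The gap closes (δ_free > 0.62 mm) and the wall then resists a further 1.498 − 0.62 = 0.8779 mm of expansion.
So σ = E(δ_free − g)/L = 105×10³ × 0.8779/850 = 108.4 MPa.

σ ≈ 108 MPa (compressive)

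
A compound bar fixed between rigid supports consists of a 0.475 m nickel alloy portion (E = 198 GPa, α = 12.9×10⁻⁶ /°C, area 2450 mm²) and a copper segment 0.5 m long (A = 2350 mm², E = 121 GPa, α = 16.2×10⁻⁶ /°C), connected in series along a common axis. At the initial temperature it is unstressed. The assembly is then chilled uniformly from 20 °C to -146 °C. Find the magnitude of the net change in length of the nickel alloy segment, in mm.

Free thermal contraction of the whole bar: Σ αᵢΔT Lᵢ = 12.9×10⁻⁶×166×475 + 16.2×10⁻⁶×166×500 = 2.362 mm.
The walls prevent any net length change, so an axial force P (same in every segment) develops. Compatibility: P · Σ Lᵢ/(AᵢEᵢ) = δ_free.
Σ Lᵢ/(AᵢEᵢ) = 475/(2450×198×10³) + 500/(2350×121×10³) = 2.738×10⁻⁶ mm/N.
Hence P = δ_free / Σ(L/AE) = 2.362/2.738×10⁻⁶ = 862.7 kN (tensile).
For the nickel alloy segment, free thermal change = 12.9×10⁻⁶×166×475 = 1.017 mm and elastic change from P = 862700×475/(2450×198×10³) = 0.8448 mm; these oppose, so the net change is 0.172 mm (segment shortens).

|ΔL| ≈ 0.172 mm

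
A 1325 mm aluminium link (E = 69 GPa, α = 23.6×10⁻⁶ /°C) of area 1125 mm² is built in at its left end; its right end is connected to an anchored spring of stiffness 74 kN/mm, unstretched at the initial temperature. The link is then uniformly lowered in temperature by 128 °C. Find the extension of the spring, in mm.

The unrestrained thermal change is αΔT L = 23.6×10⁻⁶ × 128 × 1325 = 4.003 mm.
Let P be the tensile force in the spring. The link extends elastically by PL/(AE) and the spring stretches by P/k; together these equal δ_free.
P [ L/(AE) + 1/k ] = δ_free → P [ 1325/(1125×69×10³) + 1/(74×10³) ] = 4.003.
P = 4.003 / 3.058×10⁻⁵ = 130900 N.
Spring extension = P/k = 130900/(74×10³) = 1.769 mm.

δ ≈ 1.77 mm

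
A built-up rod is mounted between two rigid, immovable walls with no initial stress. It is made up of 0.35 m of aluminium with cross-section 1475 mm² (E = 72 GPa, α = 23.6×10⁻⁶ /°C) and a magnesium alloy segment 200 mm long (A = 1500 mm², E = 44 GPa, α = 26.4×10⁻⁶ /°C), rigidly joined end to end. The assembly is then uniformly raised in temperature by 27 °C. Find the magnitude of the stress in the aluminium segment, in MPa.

If the supports were absent, the total length change would be Σ αᵢΔT Lᵢ = 23.6×10⁻⁶×27×350 + 26.4×10⁻⁶×27×200 = 0.3656 mm.
The walls prevent any net length change, so an axial force P (same in every segment) develops. Compatibility: P · Σ Lᵢ/(AᵢEᵢ) = δ_free.
The series flexibility is Σ Lᵢ/(AᵢEᵢ) = 350/(1475×72×10³) + 200/(1500×44×10³) = 6.326×10⁻⁶ mm/N.
So P = 0.3656 / 6.326×10⁻⁶ = 57.79 kN, compressive.
σ_{aluminium} = P / A = 57790 / 1475 = 39.18 MPa.

σ ≈ 39.2 MPa (compressive)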